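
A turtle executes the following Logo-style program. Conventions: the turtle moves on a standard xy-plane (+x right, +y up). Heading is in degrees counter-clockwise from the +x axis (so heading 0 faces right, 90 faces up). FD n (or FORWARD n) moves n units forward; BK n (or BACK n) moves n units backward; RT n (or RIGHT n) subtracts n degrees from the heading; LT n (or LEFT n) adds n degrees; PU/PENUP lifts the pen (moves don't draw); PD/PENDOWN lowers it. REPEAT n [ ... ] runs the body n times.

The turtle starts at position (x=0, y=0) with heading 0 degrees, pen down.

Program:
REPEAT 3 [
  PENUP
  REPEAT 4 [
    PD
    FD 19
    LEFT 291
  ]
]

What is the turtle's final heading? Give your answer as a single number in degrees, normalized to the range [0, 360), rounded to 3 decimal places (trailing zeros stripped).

Executing turtle program step by step:
Start: pos=(0,0), heading=0, pen down
REPEAT 3 [
  -- iteration 1/3 --
  PU: pen up
  REPEAT 4 [
    -- iteration 1/4 --
    PD: pen down
    FD 19: (0,0) -> (19,0) [heading=0, draw]
    LT 291: heading 0 -> 291
    -- iteration 2/4 --
    PD: pen down
    FD 19: (19,0) -> (25.809,-17.738) [heading=291, draw]
    LT 291: heading 291 -> 222
    -- iteration 3/4 --
    PD: pen down
    FD 19: (25.809,-17.738) -> (11.689,-30.452) [heading=222, draw]
    LT 291: heading 222 -> 153
    -- iteration 4/4 --
    PD: pen down
    FD 19: (11.689,-30.452) -> (-5.24,-21.826) [heading=153, draw]
    LT 291: heading 153 -> 84
  ]
  -- iteration 2/3 --
  PU: pen up
  REPEAT 4 [
    -- iteration 1/4 --
    PD: pen down
    FD 19: (-5.24,-21.826) -> (-3.254,-2.93) [heading=84, draw]
    LT 291: heading 84 -> 15
    -- iteration 2/4 --
    PD: pen down
    FD 19: (-3.254,-2.93) -> (15.099,1.988) [heading=15, draw]
    LT 291: heading 15 -> 306
    -- iteration 3/4 --
    PD: pen down
    FD 19: (15.099,1.988) -> (26.267,-13.384) [heading=306, draw]
    LT 291: heading 306 -> 237
    -- iteration 4/4 --
    PD: pen down
    FD 19: (26.267,-13.384) -> (15.919,-29.318) [heading=237, draw]
    LT 291: heading 237 -> 168
  ]
  -- iteration 3/3 --
  PU: pen up
  REPEAT 4 [
    -- iteration 1/4 --
    PD: pen down
    FD 19: (15.919,-29.318) -> (-2.666,-25.368) [heading=168, draw]
    LT 291: heading 168 -> 99
    -- iteration 2/4 --
    PD: pen down
    FD 19: (-2.666,-25.368) -> (-5.639,-6.602) [heading=99, draw]
    LT 291: heading 99 -> 30
    -- iteration 3/4 --
    PD: pen down
    FD 19: (-5.639,-6.602) -> (10.816,2.898) [heading=30, draw]
    LT 291: heading 30 -> 321
    -- iteration 4/4 --
    PD: pen down
    FD 19: (10.816,2.898) -> (25.582,-9.059) [heading=321, draw]
    LT 291: heading 321 -> 252
  ]
]
Final: pos=(25.582,-9.059), heading=252, 12 segment(s) drawn

Answer: 252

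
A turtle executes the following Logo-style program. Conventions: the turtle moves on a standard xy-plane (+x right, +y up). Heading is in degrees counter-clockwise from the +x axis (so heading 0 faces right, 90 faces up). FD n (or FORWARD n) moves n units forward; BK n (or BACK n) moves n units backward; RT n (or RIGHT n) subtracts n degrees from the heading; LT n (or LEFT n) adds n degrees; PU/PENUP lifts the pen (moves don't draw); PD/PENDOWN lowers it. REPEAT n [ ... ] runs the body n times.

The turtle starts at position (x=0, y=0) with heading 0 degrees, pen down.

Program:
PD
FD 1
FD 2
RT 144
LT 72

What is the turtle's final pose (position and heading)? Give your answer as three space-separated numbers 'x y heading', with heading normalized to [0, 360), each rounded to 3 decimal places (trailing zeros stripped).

Answer: 3 0 288

Derivation:
Executing turtle program step by step:
Start: pos=(0,0), heading=0, pen down
PD: pen down
FD 1: (0,0) -> (1,0) [heading=0, draw]
FD 2: (1,0) -> (3,0) [heading=0, draw]
RT 144: heading 0 -> 216
LT 72: heading 216 -> 288
Final: pos=(3,0), heading=288, 2 segment(s) drawn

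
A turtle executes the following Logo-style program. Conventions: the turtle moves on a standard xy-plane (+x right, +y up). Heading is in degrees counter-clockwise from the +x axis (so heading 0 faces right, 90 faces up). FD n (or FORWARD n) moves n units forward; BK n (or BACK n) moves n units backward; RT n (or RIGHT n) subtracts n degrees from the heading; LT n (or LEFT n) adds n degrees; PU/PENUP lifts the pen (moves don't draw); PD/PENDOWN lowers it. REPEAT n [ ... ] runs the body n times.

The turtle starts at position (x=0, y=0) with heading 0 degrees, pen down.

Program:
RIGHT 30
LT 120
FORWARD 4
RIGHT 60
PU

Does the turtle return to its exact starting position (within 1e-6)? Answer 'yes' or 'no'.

Answer: no

Derivation:
Executing turtle program step by step:
Start: pos=(0,0), heading=0, pen down
RT 30: heading 0 -> 330
LT 120: heading 330 -> 90
FD 4: (0,0) -> (0,4) [heading=90, draw]
RT 60: heading 90 -> 30
PU: pen up
Final: pos=(0,4), heading=30, 1 segment(s) drawn

Start position: (0, 0)
Final position: (0, 4)
Distance = 4; >= 1e-6 -> NOT closed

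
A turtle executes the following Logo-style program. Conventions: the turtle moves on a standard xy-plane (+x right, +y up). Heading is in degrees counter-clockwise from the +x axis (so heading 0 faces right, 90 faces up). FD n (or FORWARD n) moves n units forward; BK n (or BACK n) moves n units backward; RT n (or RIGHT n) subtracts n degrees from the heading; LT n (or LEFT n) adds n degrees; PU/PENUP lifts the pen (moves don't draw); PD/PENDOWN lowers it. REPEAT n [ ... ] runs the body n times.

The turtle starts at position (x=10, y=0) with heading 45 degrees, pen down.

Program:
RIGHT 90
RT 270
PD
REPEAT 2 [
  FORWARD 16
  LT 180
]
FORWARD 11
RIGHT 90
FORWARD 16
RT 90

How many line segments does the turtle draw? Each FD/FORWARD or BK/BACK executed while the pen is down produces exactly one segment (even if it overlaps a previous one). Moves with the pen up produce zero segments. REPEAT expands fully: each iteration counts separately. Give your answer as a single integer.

Answer: 4

Derivation:
Executing turtle program step by step:
Start: pos=(10,0), heading=45, pen down
RT 90: heading 45 -> 315
RT 270: heading 315 -> 45
PD: pen down
REPEAT 2 [
  -- iteration 1/2 --
  FD 16: (10,0) -> (21.314,11.314) [heading=45, draw]
  LT 180: heading 45 -> 225
  -- iteration 2/2 --
  FD 16: (21.314,11.314) -> (10,0) [heading=225, draw]
  LT 180: heading 225 -> 45
]
FD 11: (10,0) -> (17.778,7.778) [heading=45, draw]
RT 90: heading 45 -> 315
FD 16: (17.778,7.778) -> (29.092,-3.536) [heading=315, draw]
RT 90: heading 315 -> 225
Final: pos=(29.092,-3.536), heading=225, 4 segment(s) drawn
Segments drawn: 4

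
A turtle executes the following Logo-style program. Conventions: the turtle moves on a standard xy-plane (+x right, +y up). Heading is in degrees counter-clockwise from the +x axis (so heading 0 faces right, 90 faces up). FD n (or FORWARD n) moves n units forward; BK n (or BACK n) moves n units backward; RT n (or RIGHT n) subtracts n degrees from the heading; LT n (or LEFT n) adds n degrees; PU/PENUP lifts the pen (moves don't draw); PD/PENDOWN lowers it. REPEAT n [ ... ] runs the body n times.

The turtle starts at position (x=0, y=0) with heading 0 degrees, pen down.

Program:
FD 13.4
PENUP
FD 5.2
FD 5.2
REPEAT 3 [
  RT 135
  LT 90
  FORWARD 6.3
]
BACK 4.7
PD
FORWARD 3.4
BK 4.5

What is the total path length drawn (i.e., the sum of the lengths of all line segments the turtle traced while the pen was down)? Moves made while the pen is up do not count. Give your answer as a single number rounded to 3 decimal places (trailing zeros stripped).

Executing turtle program step by step:
Start: pos=(0,0), heading=0, pen down
FD 13.4: (0,0) -> (13.4,0) [heading=0, draw]
PU: pen up
FD 5.2: (13.4,0) -> (18.6,0) [heading=0, move]
FD 5.2: (18.6,0) -> (23.8,0) [heading=0, move]
REPEAT 3 [
  -- iteration 1/3 --
  RT 135: heading 0 -> 225
  LT 90: heading 225 -> 315
  FD 6.3: (23.8,0) -> (28.255,-4.455) [heading=315, move]
  -- iteration 2/3 --
  RT 135: heading 315 -> 180
  LT 90: heading 180 -> 270
  FD 6.3: (28.255,-4.455) -> (28.255,-10.755) [heading=270, move]
  -- iteration 3/3 --
  RT 135: heading 270 -> 135
  LT 90: heading 135 -> 225
  FD 6.3: (28.255,-10.755) -> (23.8,-15.21) [heading=225, move]
]
BK 4.7: (23.8,-15.21) -> (27.123,-11.886) [heading=225, move]
PD: pen down
FD 3.4: (27.123,-11.886) -> (24.719,-14.29) [heading=225, draw]
BK 4.5: (24.719,-14.29) -> (27.901,-11.108) [heading=225, draw]
Final: pos=(27.901,-11.108), heading=225, 3 segment(s) drawn

Segment lengths:
  seg 1: (0,0) -> (13.4,0), length = 13.4
  seg 2: (27.123,-11.886) -> (24.719,-14.29), length = 3.4
  seg 3: (24.719,-14.29) -> (27.901,-11.108), length = 4.5
Total = 21.3

Answer: 21.3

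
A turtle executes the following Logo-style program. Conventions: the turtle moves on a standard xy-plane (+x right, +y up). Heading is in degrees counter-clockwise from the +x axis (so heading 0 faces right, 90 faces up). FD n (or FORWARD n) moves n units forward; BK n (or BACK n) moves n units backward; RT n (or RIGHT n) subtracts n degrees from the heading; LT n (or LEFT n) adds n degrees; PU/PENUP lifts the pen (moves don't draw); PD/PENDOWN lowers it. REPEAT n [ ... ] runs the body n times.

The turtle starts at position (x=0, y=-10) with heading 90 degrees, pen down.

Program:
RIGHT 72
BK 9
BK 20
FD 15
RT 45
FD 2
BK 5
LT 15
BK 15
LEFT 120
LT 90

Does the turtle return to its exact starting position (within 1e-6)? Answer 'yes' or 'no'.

Answer: no

Derivation:
Executing turtle program step by step:
Start: pos=(0,-10), heading=90, pen down
RT 72: heading 90 -> 18
BK 9: (0,-10) -> (-8.56,-12.781) [heading=18, draw]
BK 20: (-8.56,-12.781) -> (-27.581,-18.961) [heading=18, draw]
FD 15: (-27.581,-18.961) -> (-13.315,-14.326) [heading=18, draw]
RT 45: heading 18 -> 333
FD 2: (-13.315,-14.326) -> (-11.533,-15.234) [heading=333, draw]
BK 5: (-11.533,-15.234) -> (-15.988,-12.964) [heading=333, draw]
LT 15: heading 333 -> 348
BK 15: (-15.988,-12.964) -> (-30.66,-9.846) [heading=348, draw]
LT 120: heading 348 -> 108
LT 90: heading 108 -> 198
Final: pos=(-30.66,-9.846), heading=198, 6 segment(s) drawn

Start position: (0, -10)
Final position: (-30.66, -9.846)
Distance = 30.66; >= 1e-6 -> NOT closed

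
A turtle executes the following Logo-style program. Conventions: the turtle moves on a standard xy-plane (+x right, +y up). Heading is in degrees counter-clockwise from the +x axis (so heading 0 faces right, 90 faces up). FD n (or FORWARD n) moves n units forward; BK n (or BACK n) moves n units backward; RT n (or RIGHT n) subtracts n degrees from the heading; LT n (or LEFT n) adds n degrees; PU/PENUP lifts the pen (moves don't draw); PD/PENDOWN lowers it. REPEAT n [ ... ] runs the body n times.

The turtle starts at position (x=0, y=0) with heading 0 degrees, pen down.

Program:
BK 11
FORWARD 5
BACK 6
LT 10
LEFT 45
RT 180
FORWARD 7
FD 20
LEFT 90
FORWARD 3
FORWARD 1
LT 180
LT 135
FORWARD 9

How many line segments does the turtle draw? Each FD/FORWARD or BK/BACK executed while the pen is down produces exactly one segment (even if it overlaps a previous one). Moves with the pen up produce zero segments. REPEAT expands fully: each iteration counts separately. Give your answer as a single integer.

Answer: 8

Derivation:
Executing turtle program step by step:
Start: pos=(0,0), heading=0, pen down
BK 11: (0,0) -> (-11,0) [heading=0, draw]
FD 5: (-11,0) -> (-6,0) [heading=0, draw]
BK 6: (-6,0) -> (-12,0) [heading=0, draw]
LT 10: heading 0 -> 10
LT 45: heading 10 -> 55
RT 180: heading 55 -> 235
FD 7: (-12,0) -> (-16.015,-5.734) [heading=235, draw]
FD 20: (-16.015,-5.734) -> (-27.487,-22.117) [heading=235, draw]
LT 90: heading 235 -> 325
FD 3: (-27.487,-22.117) -> (-25.029,-23.838) [heading=325, draw]
FD 1: (-25.029,-23.838) -> (-24.21,-24.411) [heading=325, draw]
LT 180: heading 325 -> 145
LT 135: heading 145 -> 280
FD 9: (-24.21,-24.411) -> (-22.647,-33.275) [heading=280, draw]
Final: pos=(-22.647,-33.275), heading=280, 8 segment(s) drawn
Segments drawn: 8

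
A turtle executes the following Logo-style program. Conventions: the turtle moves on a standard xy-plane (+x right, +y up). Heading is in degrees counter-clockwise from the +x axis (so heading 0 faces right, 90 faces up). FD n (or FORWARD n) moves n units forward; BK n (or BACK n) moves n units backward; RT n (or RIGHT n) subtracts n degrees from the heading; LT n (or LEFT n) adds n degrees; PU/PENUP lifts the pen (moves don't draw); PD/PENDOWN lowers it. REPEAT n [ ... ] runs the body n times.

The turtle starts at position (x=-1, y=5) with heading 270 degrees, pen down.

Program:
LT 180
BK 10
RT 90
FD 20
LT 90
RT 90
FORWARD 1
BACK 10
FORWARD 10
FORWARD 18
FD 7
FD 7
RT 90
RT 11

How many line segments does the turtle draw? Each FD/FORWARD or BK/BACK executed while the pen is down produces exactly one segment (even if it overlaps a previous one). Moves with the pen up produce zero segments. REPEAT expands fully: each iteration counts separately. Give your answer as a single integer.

Answer: 8

Derivation:
Executing turtle program step by step:
Start: pos=(-1,5), heading=270, pen down
LT 180: heading 270 -> 90
BK 10: (-1,5) -> (-1,-5) [heading=90, draw]
RT 90: heading 90 -> 0
FD 20: (-1,-5) -> (19,-5) [heading=0, draw]
LT 90: heading 0 -> 90
RT 90: heading 90 -> 0
FD 1: (19,-5) -> (20,-5) [heading=0, draw]
BK 10: (20,-5) -> (10,-5) [heading=0, draw]
FD 10: (10,-5) -> (20,-5) [heading=0, draw]
FD 18: (20,-5) -> (38,-5) [heading=0, draw]
FD 7: (38,-5) -> (45,-5) [heading=0, draw]
FD 7: (45,-5) -> (52,-5) [heading=0, draw]
RT 90: heading 0 -> 270
RT 11: heading 270 -> 259
Final: pos=(52,-5), heading=259, 8 segment(s) drawn
Segments drawn: 8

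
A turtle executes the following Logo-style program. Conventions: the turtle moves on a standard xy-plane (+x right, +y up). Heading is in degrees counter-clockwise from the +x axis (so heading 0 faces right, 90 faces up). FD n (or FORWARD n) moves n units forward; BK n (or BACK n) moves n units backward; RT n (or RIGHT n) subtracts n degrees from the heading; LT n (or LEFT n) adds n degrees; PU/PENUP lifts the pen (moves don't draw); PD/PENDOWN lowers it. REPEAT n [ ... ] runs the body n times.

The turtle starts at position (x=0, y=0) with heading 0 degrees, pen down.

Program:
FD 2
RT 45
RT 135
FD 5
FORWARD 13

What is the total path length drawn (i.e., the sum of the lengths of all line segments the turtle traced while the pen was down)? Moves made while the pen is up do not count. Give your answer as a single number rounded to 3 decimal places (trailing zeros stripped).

Answer: 20

Derivation:
Executing turtle program step by step:
Start: pos=(0,0), heading=0, pen down
FD 2: (0,0) -> (2,0) [heading=0, draw]
RT 45: heading 0 -> 315
RT 135: heading 315 -> 180
FD 5: (2,0) -> (-3,0) [heading=180, draw]
FD 13: (-3,0) -> (-16,0) [heading=180, draw]
Final: pos=(-16,0), heading=180, 3 segment(s) drawn

Segment lengths:
  seg 1: (0,0) -> (2,0), length = 2
  seg 2: (2,0) -> (-3,0), length = 5
  seg 3: (-3,0) -> (-16,0), length = 13
Total = 20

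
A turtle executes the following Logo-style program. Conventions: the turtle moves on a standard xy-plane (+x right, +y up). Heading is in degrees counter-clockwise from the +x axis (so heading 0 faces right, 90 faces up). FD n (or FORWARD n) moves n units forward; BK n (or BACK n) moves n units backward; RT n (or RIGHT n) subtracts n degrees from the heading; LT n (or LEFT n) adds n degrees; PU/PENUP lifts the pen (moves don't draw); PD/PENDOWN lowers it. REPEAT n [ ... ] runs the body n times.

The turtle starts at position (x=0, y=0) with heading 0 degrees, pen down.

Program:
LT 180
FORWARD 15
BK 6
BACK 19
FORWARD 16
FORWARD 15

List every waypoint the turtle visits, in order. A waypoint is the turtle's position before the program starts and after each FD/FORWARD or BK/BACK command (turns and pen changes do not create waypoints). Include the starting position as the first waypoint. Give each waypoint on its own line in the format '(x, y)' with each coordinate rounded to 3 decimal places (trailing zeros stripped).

Answer: (0, 0)
(-15, 0)
(-9, 0)
(10, 0)
(-6, 0)
(-21, 0)

Derivation:
Executing turtle program step by step:
Start: pos=(0,0), heading=0, pen down
LT 180: heading 0 -> 180
FD 15: (0,0) -> (-15,0) [heading=180, draw]
BK 6: (-15,0) -> (-9,0) [heading=180, draw]
BK 19: (-9,0) -> (10,0) [heading=180, draw]
FD 16: (10,0) -> (-6,0) [heading=180, draw]
FD 15: (-6,0) -> (-21,0) [heading=180, draw]
Final: pos=(-21,0), heading=180, 5 segment(s) drawn
Waypoints (6 total):
(0, 0)
(-15, 0)
(-9, 0)
(10, 0)
(-6, 0)
(-21, 0)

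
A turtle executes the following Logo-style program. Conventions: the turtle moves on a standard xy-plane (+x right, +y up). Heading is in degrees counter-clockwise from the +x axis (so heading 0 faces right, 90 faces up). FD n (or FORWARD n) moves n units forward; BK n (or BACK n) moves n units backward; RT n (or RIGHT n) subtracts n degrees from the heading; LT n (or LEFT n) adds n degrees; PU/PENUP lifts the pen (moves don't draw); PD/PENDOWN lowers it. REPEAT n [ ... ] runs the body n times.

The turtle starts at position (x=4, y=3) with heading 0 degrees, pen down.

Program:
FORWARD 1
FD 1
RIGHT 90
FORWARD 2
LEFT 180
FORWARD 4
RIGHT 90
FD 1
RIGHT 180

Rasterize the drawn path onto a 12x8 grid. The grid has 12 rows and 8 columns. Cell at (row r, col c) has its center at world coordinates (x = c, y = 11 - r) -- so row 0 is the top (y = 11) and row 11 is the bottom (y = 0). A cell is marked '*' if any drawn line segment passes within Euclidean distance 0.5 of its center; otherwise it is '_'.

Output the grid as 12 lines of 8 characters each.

Answer: ________
________
________
________
________
________
______**
______*_
____***_
______*_
______*_
________

Derivation:
Segment 0: (4,3) -> (5,3)
Segment 1: (5,3) -> (6,3)
Segment 2: (6,3) -> (6,1)
Segment 3: (6,1) -> (6,5)
Segment 4: (6,5) -> (7,5)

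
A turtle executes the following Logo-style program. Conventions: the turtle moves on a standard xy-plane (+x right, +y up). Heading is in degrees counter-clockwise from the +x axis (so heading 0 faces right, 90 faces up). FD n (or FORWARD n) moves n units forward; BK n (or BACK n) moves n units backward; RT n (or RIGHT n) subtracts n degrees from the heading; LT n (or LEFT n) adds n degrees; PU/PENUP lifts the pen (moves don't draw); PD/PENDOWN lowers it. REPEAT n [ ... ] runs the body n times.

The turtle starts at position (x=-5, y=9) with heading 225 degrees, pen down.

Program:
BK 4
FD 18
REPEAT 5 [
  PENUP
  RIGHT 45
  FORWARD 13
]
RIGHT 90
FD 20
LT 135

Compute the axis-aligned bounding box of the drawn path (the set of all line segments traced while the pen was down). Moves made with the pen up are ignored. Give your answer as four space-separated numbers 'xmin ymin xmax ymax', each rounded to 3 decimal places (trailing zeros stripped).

Executing turtle program step by step:
Start: pos=(-5,9), heading=225, pen down
BK 4: (-5,9) -> (-2.172,11.828) [heading=225, draw]
FD 18: (-2.172,11.828) -> (-14.899,-0.899) [heading=225, draw]
REPEAT 5 [
  -- iteration 1/5 --
  PU: pen up
  RT 45: heading 225 -> 180
  FD 13: (-14.899,-0.899) -> (-27.899,-0.899) [heading=180, move]
  -- iteration 2/5 --
  PU: pen up
  RT 45: heading 180 -> 135
  FD 13: (-27.899,-0.899) -> (-37.092,8.293) [heading=135, move]
  -- iteration 3/5 --
  PU: pen up
  RT 45: heading 135 -> 90
  FD 13: (-37.092,8.293) -> (-37.092,21.293) [heading=90, move]
  -- iteration 4/5 --
  PU: pen up
  RT 45: heading 90 -> 45
  FD 13: (-37.092,21.293) -> (-27.899,30.485) [heading=45, move]
  -- iteration 5/5 --
  PU: pen up
  RT 45: heading 45 -> 0
  FD 13: (-27.899,30.485) -> (-14.899,30.485) [heading=0, move]
]
RT 90: heading 0 -> 270
FD 20: (-14.899,30.485) -> (-14.899,10.485) [heading=270, move]
LT 135: heading 270 -> 45
Final: pos=(-14.899,10.485), heading=45, 2 segment(s) drawn

Segment endpoints: x in {-14.899, -5, -2.172}, y in {-0.899, 9, 11.828}
xmin=-14.899, ymin=-0.899, xmax=-2.172, ymax=11.828

Answer: -14.899 -0.899 -2.172 11.828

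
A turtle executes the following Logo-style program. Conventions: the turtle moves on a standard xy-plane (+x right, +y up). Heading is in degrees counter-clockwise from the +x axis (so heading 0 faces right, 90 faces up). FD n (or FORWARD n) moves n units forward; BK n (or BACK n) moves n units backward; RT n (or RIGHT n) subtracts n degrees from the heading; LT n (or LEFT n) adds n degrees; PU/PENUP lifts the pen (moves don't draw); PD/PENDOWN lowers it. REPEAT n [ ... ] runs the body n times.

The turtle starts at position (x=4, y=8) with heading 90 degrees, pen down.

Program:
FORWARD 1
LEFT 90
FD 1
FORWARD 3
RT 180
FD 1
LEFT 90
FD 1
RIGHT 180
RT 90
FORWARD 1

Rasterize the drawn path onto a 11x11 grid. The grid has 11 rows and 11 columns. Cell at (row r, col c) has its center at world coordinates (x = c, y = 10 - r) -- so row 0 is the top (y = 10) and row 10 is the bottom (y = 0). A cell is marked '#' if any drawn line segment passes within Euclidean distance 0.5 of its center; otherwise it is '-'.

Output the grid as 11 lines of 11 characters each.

Segment 0: (4,8) -> (4,9)
Segment 1: (4,9) -> (3,9)
Segment 2: (3,9) -> (0,9)
Segment 3: (0,9) -> (1,9)
Segment 4: (1,9) -> (1,10)
Segment 5: (1,10) -> (0,10)

Answer: ##---------
#####------
----#------
-----------
-----------
-----------
-----------
-----------
-----------
-----------
-----------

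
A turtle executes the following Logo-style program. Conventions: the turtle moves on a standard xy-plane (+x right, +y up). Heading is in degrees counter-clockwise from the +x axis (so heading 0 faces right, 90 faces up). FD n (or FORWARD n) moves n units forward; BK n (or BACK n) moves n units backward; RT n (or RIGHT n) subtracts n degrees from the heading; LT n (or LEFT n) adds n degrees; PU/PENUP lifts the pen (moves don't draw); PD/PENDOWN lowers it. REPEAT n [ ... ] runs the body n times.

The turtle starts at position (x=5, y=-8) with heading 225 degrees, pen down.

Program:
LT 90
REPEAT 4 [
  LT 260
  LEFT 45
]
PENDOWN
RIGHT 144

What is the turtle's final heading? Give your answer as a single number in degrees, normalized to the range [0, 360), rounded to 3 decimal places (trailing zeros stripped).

Executing turtle program step by step:
Start: pos=(5,-8), heading=225, pen down
LT 90: heading 225 -> 315
REPEAT 4 [
  -- iteration 1/4 --
  LT 260: heading 315 -> 215
  LT 45: heading 215 -> 260
  -- iteration 2/4 --
  LT 260: heading 260 -> 160
  LT 45: heading 160 -> 205
  -- iteration 3/4 --
  LT 260: heading 205 -> 105
  LT 45: heading 105 -> 150
  -- iteration 4/4 --
  LT 260: heading 150 -> 50
  LT 45: heading 50 -> 95
]
PD: pen down
RT 144: heading 95 -> 311
Final: pos=(5,-8), heading=311, 0 segment(s) drawn

Answer: 311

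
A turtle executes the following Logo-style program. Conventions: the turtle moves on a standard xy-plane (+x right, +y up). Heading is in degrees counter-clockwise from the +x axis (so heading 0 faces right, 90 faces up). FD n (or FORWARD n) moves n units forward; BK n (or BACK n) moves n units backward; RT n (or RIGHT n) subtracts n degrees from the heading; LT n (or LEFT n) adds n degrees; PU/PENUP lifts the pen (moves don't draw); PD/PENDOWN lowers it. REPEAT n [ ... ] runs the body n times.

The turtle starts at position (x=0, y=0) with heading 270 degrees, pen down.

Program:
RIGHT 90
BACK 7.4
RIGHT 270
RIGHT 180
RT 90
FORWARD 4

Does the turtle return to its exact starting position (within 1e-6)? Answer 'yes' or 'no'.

Executing turtle program step by step:
Start: pos=(0,0), heading=270, pen down
RT 90: heading 270 -> 180
BK 7.4: (0,0) -> (7.4,0) [heading=180, draw]
RT 270: heading 180 -> 270
RT 180: heading 270 -> 90
RT 90: heading 90 -> 0
FD 4: (7.4,0) -> (11.4,0) [heading=0, draw]
Final: pos=(11.4,0), heading=0, 2 segment(s) drawn

Start position: (0, 0)
Final position: (11.4, 0)
Distance = 11.4; >= 1e-6 -> NOT closed

Answer: no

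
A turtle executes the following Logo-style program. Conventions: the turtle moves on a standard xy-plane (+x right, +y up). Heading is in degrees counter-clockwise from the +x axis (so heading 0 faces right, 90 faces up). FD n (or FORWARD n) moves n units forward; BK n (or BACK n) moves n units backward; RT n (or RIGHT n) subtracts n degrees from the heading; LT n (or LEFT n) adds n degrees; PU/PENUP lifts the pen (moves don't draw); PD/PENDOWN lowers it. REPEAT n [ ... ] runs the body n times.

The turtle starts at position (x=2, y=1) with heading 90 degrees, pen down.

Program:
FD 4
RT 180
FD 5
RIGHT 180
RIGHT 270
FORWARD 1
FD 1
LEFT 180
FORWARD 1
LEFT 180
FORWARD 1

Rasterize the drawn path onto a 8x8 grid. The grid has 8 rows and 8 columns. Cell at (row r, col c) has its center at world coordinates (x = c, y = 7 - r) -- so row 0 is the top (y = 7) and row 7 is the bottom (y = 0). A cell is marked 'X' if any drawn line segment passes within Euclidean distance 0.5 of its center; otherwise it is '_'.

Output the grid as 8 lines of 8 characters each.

Segment 0: (2,1) -> (2,5)
Segment 1: (2,5) -> (2,0)
Segment 2: (2,0) -> (1,-0)
Segment 3: (1,-0) -> (0,-0)
Segment 4: (0,-0) -> (1,-0)
Segment 5: (1,-0) -> (0,-0)

Answer: ________
________
__X_____
__X_____
__X_____
__X_____
__X_____
XXX_____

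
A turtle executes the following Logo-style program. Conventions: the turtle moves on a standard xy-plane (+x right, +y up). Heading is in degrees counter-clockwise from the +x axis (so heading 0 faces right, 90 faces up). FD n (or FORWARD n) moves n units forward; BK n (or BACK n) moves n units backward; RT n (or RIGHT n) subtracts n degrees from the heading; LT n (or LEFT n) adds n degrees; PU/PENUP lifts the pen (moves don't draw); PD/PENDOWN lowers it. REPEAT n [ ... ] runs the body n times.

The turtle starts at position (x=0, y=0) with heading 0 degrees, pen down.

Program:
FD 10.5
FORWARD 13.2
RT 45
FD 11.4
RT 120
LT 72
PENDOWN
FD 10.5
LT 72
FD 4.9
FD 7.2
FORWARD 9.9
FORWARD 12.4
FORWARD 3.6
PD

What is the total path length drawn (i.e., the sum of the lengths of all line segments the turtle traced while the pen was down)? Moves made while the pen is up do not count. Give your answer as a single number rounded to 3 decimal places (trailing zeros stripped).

Executing turtle program step by step:
Start: pos=(0,0), heading=0, pen down
FD 10.5: (0,0) -> (10.5,0) [heading=0, draw]
FD 13.2: (10.5,0) -> (23.7,0) [heading=0, draw]
RT 45: heading 0 -> 315
FD 11.4: (23.7,0) -> (31.761,-8.061) [heading=315, draw]
RT 120: heading 315 -> 195
LT 72: heading 195 -> 267
PD: pen down
FD 10.5: (31.761,-8.061) -> (31.211,-18.547) [heading=267, draw]
LT 72: heading 267 -> 339
FD 4.9: (31.211,-18.547) -> (35.786,-20.303) [heading=339, draw]
FD 7.2: (35.786,-20.303) -> (42.508,-22.883) [heading=339, draw]
FD 9.9: (42.508,-22.883) -> (51.75,-26.431) [heading=339, draw]
FD 12.4: (51.75,-26.431) -> (63.327,-30.874) [heading=339, draw]
FD 3.6: (63.327,-30.874) -> (66.688,-32.165) [heading=339, draw]
PD: pen down
Final: pos=(66.688,-32.165), heading=339, 9 segment(s) drawn

Segment lengths:
  seg 1: (0,0) -> (10.5,0), length = 10.5
  seg 2: (10.5,0) -> (23.7,0), length = 13.2
  seg 3: (23.7,0) -> (31.761,-8.061), length = 11.4
  seg 4: (31.761,-8.061) -> (31.211,-18.547), length = 10.5
  seg 5: (31.211,-18.547) -> (35.786,-20.303), length = 4.9
  seg 6: (35.786,-20.303) -> (42.508,-22.883), length = 7.2
  seg 7: (42.508,-22.883) -> (51.75,-26.431), length = 9.9
  seg 8: (51.75,-26.431) -> (63.327,-30.874), length = 12.4
  seg 9: (63.327,-30.874) -> (66.688,-32.165), length = 3.6
Total = 83.6

Answer: 83.6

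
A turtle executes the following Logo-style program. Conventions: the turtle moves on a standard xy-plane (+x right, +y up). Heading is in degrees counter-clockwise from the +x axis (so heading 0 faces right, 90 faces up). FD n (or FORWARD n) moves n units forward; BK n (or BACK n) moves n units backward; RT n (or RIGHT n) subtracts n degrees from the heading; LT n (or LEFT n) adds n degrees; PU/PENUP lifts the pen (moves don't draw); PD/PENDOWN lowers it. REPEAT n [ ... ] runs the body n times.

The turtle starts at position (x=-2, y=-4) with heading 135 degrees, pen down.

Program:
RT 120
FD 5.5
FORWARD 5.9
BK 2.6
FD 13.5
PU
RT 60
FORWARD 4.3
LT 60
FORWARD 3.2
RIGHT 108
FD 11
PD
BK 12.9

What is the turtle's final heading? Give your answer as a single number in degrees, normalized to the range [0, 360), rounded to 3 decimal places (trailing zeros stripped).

Answer: 267

Derivation:
Executing turtle program step by step:
Start: pos=(-2,-4), heading=135, pen down
RT 120: heading 135 -> 15
FD 5.5: (-2,-4) -> (3.313,-2.576) [heading=15, draw]
FD 5.9: (3.313,-2.576) -> (9.012,-1.049) [heading=15, draw]
BK 2.6: (9.012,-1.049) -> (6.5,-1.722) [heading=15, draw]
FD 13.5: (6.5,-1.722) -> (19.54,1.772) [heading=15, draw]
PU: pen up
RT 60: heading 15 -> 315
FD 4.3: (19.54,1.772) -> (22.581,-1.269) [heading=315, move]
LT 60: heading 315 -> 15
FD 3.2: (22.581,-1.269) -> (25.672,-0.441) [heading=15, move]
RT 108: heading 15 -> 267
FD 11: (25.672,-0.441) -> (25.096,-11.426) [heading=267, move]
PD: pen down
BK 12.9: (25.096,-11.426) -> (25.771,1.457) [heading=267, draw]
Final: pos=(25.771,1.457), heading=267, 5 segment(s) drawn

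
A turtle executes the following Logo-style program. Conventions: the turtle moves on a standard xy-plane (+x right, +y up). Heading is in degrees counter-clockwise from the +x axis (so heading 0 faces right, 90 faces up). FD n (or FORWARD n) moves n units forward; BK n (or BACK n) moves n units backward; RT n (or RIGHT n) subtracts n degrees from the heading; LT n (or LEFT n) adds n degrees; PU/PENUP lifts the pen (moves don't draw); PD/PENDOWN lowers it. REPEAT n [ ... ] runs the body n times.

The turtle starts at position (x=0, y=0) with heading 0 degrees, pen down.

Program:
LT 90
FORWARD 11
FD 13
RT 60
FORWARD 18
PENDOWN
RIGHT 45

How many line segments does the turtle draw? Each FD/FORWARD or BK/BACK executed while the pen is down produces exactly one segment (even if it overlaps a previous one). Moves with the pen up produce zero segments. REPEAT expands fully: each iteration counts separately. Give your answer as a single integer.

Executing turtle program step by step:
Start: pos=(0,0), heading=0, pen down
LT 90: heading 0 -> 90
FD 11: (0,0) -> (0,11) [heading=90, draw]
FD 13: (0,11) -> (0,24) [heading=90, draw]
RT 60: heading 90 -> 30
FD 18: (0,24) -> (15.588,33) [heading=30, draw]
PD: pen down
RT 45: heading 30 -> 345
Final: pos=(15.588,33), heading=345, 3 segment(s) drawn
Segments drawn: 3

Answer: 3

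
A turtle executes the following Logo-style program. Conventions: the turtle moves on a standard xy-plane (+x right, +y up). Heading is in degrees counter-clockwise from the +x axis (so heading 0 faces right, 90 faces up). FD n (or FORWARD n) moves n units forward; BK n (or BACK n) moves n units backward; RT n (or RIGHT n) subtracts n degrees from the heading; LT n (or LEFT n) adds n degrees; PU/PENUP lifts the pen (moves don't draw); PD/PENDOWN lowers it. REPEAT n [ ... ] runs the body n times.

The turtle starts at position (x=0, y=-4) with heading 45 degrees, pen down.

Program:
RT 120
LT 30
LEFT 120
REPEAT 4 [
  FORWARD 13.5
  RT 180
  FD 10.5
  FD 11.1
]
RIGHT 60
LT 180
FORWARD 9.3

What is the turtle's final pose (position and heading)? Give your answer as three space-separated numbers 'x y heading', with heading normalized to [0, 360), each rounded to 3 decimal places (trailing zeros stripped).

Executing turtle program step by step:
Start: pos=(0,-4), heading=45, pen down
RT 120: heading 45 -> 285
LT 30: heading 285 -> 315
LT 120: heading 315 -> 75
REPEAT 4 [
  -- iteration 1/4 --
  FD 13.5: (0,-4) -> (3.494,9.04) [heading=75, draw]
  RT 180: heading 75 -> 255
  FD 10.5: (3.494,9.04) -> (0.776,-1.102) [heading=255, draw]
  FD 11.1: (0.776,-1.102) -> (-2.096,-11.824) [heading=255, draw]
  -- iteration 2/4 --
  FD 13.5: (-2.096,-11.824) -> (-5.59,-24.864) [heading=255, draw]
  RT 180: heading 255 -> 75
  FD 10.5: (-5.59,-24.864) -> (-2.873,-14.722) [heading=75, draw]
  FD 11.1: (-2.873,-14.722) -> (0,-4) [heading=75, draw]
  -- iteration 3/4 --
  FD 13.5: (0,-4) -> (3.494,9.04) [heading=75, draw]
  RT 180: heading 75 -> 255
  FD 10.5: (3.494,9.04) -> (0.776,-1.102) [heading=255, draw]
  FD 11.1: (0.776,-1.102) -> (-2.096,-11.824) [heading=255, draw]
  -- iteration 4/4 --
  FD 13.5: (-2.096,-11.824) -> (-5.59,-24.864) [heading=255, draw]
  RT 180: heading 255 -> 75
  FD 10.5: (-5.59,-24.864) -> (-2.873,-14.722) [heading=75, draw]
  FD 11.1: (-2.873,-14.722) -> (0,-4) [heading=75, draw]
]
RT 60: heading 75 -> 15
LT 180: heading 15 -> 195
FD 9.3: (0,-4) -> (-8.983,-6.407) [heading=195, draw]
Final: pos=(-8.983,-6.407), heading=195, 13 segment(s) drawn

Answer: -8.983 -6.407 195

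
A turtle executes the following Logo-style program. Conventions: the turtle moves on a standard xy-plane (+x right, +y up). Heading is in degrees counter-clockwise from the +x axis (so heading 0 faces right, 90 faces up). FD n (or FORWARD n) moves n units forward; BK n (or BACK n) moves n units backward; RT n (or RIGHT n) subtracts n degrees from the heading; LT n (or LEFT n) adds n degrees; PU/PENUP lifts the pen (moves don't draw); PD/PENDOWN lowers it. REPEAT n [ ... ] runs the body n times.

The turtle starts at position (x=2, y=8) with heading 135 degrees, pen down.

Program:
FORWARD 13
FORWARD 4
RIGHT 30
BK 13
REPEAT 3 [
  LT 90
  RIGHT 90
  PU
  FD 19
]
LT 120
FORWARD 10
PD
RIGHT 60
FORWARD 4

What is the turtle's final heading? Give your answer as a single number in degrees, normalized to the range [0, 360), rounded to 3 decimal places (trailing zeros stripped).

Answer: 165

Derivation:
Executing turtle program step by step:
Start: pos=(2,8), heading=135, pen down
FD 13: (2,8) -> (-7.192,17.192) [heading=135, draw]
FD 4: (-7.192,17.192) -> (-10.021,20.021) [heading=135, draw]
RT 30: heading 135 -> 105
BK 13: (-10.021,20.021) -> (-6.656,7.464) [heading=105, draw]
REPEAT 3 [
  -- iteration 1/3 --
  LT 90: heading 105 -> 195
  RT 90: heading 195 -> 105
  PU: pen up
  FD 19: (-6.656,7.464) -> (-11.574,25.816) [heading=105, move]
  -- iteration 2/3 --
  LT 90: heading 105 -> 195
  RT 90: heading 195 -> 105
  PU: pen up
  FD 19: (-11.574,25.816) -> (-16.491,44.169) [heading=105, move]
  -- iteration 3/3 --
  LT 90: heading 105 -> 195
  RT 90: heading 195 -> 105
  PU: pen up
  FD 19: (-16.491,44.169) -> (-21.409,62.522) [heading=105, move]
]
LT 120: heading 105 -> 225
FD 10: (-21.409,62.522) -> (-28.48,55.45) [heading=225, move]
PD: pen down
RT 60: heading 225 -> 165
FD 4: (-28.48,55.45) -> (-32.344,56.486) [heading=165, draw]
Final: pos=(-32.344,56.486), heading=165, 4 segment(s) drawn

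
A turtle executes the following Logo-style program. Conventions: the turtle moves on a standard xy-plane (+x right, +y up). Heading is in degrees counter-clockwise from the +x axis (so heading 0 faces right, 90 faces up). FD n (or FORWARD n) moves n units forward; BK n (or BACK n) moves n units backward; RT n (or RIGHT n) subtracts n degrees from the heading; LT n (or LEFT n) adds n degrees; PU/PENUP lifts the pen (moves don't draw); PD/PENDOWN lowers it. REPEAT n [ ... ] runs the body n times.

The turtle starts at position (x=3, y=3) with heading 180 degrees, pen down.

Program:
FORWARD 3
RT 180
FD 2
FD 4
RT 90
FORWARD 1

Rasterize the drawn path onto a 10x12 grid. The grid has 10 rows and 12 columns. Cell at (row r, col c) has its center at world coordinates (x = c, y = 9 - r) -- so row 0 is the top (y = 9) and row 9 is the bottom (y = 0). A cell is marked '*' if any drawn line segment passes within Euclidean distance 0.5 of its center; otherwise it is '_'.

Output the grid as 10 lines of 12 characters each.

Segment 0: (3,3) -> (0,3)
Segment 1: (0,3) -> (2,3)
Segment 2: (2,3) -> (6,3)
Segment 3: (6,3) -> (6,2)

Answer: ____________
____________
____________
____________
____________
____________
*******_____
______*_____
____________
____________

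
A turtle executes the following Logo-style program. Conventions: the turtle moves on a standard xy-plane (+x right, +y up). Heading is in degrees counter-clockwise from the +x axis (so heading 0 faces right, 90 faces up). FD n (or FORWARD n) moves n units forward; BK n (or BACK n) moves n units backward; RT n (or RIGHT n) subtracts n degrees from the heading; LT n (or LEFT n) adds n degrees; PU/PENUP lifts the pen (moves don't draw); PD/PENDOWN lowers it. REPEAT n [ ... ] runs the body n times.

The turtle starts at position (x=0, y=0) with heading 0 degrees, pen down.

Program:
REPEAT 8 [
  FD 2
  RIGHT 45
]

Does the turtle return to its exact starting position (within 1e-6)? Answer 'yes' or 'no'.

Answer: yes

Derivation:
Executing turtle program step by step:
Start: pos=(0,0), heading=0, pen down
REPEAT 8 [
  -- iteration 1/8 --
  FD 2: (0,0) -> (2,0) [heading=0, draw]
  RT 45: heading 0 -> 315
  -- iteration 2/8 --
  FD 2: (2,0) -> (3.414,-1.414) [heading=315, draw]
  RT 45: heading 315 -> 270
  -- iteration 3/8 --
  FD 2: (3.414,-1.414) -> (3.414,-3.414) [heading=270, draw]
  RT 45: heading 270 -> 225
  -- iteration 4/8 --
  FD 2: (3.414,-3.414) -> (2,-4.828) [heading=225, draw]
  RT 45: heading 225 -> 180
  -- iteration 5/8 --
  FD 2: (2,-4.828) -> (0,-4.828) [heading=180, draw]
  RT 45: heading 180 -> 135
  -- iteration 6/8 --
  FD 2: (0,-4.828) -> (-1.414,-3.414) [heading=135, draw]
  RT 45: heading 135 -> 90
  -- iteration 7/8 --
  FD 2: (-1.414,-3.414) -> (-1.414,-1.414) [heading=90, draw]
  RT 45: heading 90 -> 45
  -- iteration 8/8 --
  FD 2: (-1.414,-1.414) -> (0,0) [heading=45, draw]
  RT 45: heading 45 -> 0
]
Final: pos=(0,0), heading=0, 8 segment(s) drawn

Start position: (0, 0)
Final position: (0, 0)
Distance = 0; < 1e-6 -> CLOSED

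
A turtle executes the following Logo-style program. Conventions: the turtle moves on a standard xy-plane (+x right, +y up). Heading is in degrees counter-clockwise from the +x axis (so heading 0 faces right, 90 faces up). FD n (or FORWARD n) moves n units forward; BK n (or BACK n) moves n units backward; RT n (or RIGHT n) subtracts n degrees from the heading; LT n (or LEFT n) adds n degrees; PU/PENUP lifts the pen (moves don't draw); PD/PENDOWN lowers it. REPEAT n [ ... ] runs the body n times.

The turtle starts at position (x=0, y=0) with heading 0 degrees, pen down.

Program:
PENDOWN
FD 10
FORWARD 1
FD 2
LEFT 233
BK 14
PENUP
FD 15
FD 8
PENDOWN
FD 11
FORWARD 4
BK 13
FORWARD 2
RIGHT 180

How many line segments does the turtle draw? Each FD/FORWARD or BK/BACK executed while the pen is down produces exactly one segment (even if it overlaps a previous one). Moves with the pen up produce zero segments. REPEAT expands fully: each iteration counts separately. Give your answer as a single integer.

Executing turtle program step by step:
Start: pos=(0,0), heading=0, pen down
PD: pen down
FD 10: (0,0) -> (10,0) [heading=0, draw]
FD 1: (10,0) -> (11,0) [heading=0, draw]
FD 2: (11,0) -> (13,0) [heading=0, draw]
LT 233: heading 0 -> 233
BK 14: (13,0) -> (21.425,11.181) [heading=233, draw]
PU: pen up
FD 15: (21.425,11.181) -> (12.398,-0.799) [heading=233, move]
FD 8: (12.398,-0.799) -> (7.584,-7.188) [heading=233, move]
PD: pen down
FD 11: (7.584,-7.188) -> (0.964,-15.973) [heading=233, draw]
FD 4: (0.964,-15.973) -> (-1.444,-19.167) [heading=233, draw]
BK 13: (-1.444,-19.167) -> (6.38,-8.785) [heading=233, draw]
FD 2: (6.38,-8.785) -> (5.176,-10.382) [heading=233, draw]
RT 180: heading 233 -> 53
Final: pos=(5.176,-10.382), heading=53, 8 segment(s) drawn
Segments drawn: 8

Answer: 8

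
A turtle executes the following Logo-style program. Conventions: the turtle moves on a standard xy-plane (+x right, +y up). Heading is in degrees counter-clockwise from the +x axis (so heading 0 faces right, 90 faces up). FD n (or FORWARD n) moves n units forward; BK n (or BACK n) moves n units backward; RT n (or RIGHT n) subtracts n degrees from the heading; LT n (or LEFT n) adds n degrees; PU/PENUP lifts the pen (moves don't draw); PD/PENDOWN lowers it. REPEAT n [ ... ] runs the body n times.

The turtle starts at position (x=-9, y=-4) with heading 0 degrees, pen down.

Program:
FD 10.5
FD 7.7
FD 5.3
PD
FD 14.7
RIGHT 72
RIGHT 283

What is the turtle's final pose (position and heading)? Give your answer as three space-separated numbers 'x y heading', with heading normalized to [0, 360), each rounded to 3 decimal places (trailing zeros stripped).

Answer: 29.2 -4 5

Derivation:
Executing turtle program step by step:
Start: pos=(-9,-4), heading=0, pen down
FD 10.5: (-9,-4) -> (1.5,-4) [heading=0, draw]
FD 7.7: (1.5,-4) -> (9.2,-4) [heading=0, draw]
FD 5.3: (9.2,-4) -> (14.5,-4) [heading=0, draw]
PD: pen down
FD 14.7: (14.5,-4) -> (29.2,-4) [heading=0, draw]
RT 72: heading 0 -> 288
RT 283: heading 288 -> 5
Final: pos=(29.2,-4), heading=5, 4 segment(s) drawn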